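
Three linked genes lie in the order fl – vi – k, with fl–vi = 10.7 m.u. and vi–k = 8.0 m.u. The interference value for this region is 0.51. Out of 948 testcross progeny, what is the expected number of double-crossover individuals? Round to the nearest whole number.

Map distances give recombination frequencies of 0.107 and 0.080 for the two intervals.
With interference 0.51 (so coincidence = 0.49), expected double-crossover frequency = 0.107 × 0.080 × 0.49 = 0.00419.
Expected number = 0.00419 × 948 = 3.98 ≈ 4.

4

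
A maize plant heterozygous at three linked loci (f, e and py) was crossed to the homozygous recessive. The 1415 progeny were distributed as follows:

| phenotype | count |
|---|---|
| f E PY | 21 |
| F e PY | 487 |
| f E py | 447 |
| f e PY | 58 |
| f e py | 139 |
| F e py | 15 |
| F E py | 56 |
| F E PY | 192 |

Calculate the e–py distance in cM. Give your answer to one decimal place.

25.9 cM

The two most frequent reciprocal classes, f E py and F e PY, are the parental types, so the F1 was f E py / F e PY.
The two rarest classes, f E PY and F e py, are the double crossovers. Comparing them with the parentals, only the py allele has switched, so py is the middle locus and the order is e – py – f.
Crossovers in the e–py interval produce the single-crossover classes f e py and F E PY (139 + 192 = 331) plus the double crossovers (36).
RF(e–py) = (331 + 36) / 1415 = 367/1415 = 0.2594 → 25.9 cM.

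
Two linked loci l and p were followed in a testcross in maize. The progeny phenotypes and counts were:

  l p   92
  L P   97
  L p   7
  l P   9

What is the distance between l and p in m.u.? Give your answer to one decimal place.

The two most frequent classes, L P (97) and l p (92), are the parental types, so the F1 was L P / l p.
The recombinant classes are L p and l P: 7 + 9 = 16.
Recombination frequency = 16/205 = 0.0780 ≈ 7.8%, i.e. 7.8 m.u.

7.8 m.u.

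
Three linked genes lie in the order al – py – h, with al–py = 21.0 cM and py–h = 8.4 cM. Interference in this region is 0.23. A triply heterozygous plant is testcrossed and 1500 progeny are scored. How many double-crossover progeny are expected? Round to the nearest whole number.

Map distances give recombination frequencies of 0.210 and 0.084 for the two intervals.
With interference 0.23 (so coincidence = 0.77), expected double-crossover frequency = 0.210 × 0.084 × 0.77 = 0.01358.
Expected number = 0.01358 × 1500 = 20.37 ≈ 20.

20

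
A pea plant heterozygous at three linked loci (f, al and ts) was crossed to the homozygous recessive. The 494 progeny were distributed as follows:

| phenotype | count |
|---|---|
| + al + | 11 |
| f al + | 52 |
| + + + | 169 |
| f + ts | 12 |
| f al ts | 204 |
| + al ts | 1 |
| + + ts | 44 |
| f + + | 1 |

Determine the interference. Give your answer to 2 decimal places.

0.60

The two most frequent reciprocal classes, + + + and f al ts, are the parental types, so the F1 was + + + / f al ts.
The two rarest classes, f + + and + al ts, are the double crossovers. Comparing them with the parentals, only the f allele has switched, so f is the middle locus and the order is al – f – ts.
al–f: (23 + 2)/494 = 0.0506; f–ts: (96 + 2)/494 = 0.1984.
Expected DCO frequency = 0.0506 × 0.1984 ≈ 0.01004; observed = 2/494 ≈ 0.00405.
Coefficient of coincidence = 0.00405/0.01004 ≈ 0.40; interference = 1 − 0.40 = 0.60.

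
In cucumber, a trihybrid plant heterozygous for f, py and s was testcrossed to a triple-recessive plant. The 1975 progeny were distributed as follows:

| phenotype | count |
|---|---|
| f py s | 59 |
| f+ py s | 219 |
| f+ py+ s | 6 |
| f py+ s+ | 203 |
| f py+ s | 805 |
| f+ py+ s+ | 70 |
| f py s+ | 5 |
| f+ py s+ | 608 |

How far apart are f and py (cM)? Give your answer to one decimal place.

7.1 cM

The two most frequent reciprocal classes, f py+ s and f+ py s+, are the parental types, so the F1 was f py+ s / f+ py s+.
The two rarest classes, f+ py+ s and f py s+, are the double crossovers. Comparing them with the parentals, only the f allele has switched, so f is the middle locus and the order is py – f – s.
Crossovers in the py–f interval produce the single-crossover classes f py s and f+ py+ s+ (59 + 70 = 129) plus the double crossovers (11).
RF(py–f) = (129 + 11) / 1975 = 140/1975 = 0.0709 → 7.1 cM.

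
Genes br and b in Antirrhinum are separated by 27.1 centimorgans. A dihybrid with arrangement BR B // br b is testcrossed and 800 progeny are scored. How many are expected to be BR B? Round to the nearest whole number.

A map distance of 27.1 centimorgans corresponds to a recombination frequency of 0.271.
The F1 is BR B / br b, so BR B is a parental gamete class with expected frequency (1 − r)/2 = 0.729/2 = 0.3645.
Expected number = 0.3645 × 800 = 291.60 ≈ 292.

292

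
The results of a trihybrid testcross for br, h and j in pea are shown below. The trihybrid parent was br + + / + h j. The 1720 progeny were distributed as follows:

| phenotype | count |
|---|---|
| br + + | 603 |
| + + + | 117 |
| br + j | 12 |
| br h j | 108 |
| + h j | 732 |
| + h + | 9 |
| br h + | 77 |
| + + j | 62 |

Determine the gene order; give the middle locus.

j

The two rarest classes, br + j and + h +, are the double crossovers. Comparing them with the parentals, only the j allele has switched, so j is the middle locus and the order is br – j – h.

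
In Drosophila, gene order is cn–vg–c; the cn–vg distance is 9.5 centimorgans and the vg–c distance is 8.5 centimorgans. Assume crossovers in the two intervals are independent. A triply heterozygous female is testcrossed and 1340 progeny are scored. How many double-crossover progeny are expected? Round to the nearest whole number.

11

Map distances give recombination frequencies of 0.095 and 0.085 for the two intervals.
With no interference, expected double-crossover frequency = 0.095 × 0.085 = 0.00808.
Expected number = 0.00808 × 1340 = 10.82 ≈ 11.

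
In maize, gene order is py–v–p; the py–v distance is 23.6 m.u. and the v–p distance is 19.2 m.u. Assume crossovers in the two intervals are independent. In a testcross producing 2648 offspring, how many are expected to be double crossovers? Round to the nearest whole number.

120

Map distances give recombination frequencies of 0.236 and 0.192 for the two intervals.
With no interference, expected double-crossover frequency = 0.236 × 0.192 = 0.04531.
Expected number = 0.04531 × 2648 = 119.99 ≈ 120.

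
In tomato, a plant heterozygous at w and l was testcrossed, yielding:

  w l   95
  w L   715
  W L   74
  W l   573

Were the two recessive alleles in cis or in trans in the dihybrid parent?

trans

The two most frequent classes are W l (573) and w L (715); these are the parental (non-recombinant) types.
So the F1 carried W l on one chromosome and w L on the other — the recessive alleles are on opposite chromosomes (trans / repulsion).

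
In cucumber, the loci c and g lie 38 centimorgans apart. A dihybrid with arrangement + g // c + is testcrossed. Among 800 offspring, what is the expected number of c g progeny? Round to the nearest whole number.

152

A map distance of 38 centimorgans corresponds to a recombination frequency of 0.380.
The F1 is + g / c +, so c g is a recombinant gamete class with expected frequency r/2 = 0.380/2 = 0.1900.
Expected number = 0.1900 × 800 = 152.00 ≈ 152.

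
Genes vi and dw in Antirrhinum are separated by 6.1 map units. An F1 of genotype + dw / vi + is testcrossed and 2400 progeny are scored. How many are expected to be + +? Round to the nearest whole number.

73

A map distance of 6.1 map units corresponds to a recombination frequency of 0.061.
The F1 is + dw / vi +, so + + is a recombinant gamete class with expected frequency r/2 = 0.061/2 = 0.0305.
Expected number = 0.0305 × 2400 = 73.20 ≈ 73.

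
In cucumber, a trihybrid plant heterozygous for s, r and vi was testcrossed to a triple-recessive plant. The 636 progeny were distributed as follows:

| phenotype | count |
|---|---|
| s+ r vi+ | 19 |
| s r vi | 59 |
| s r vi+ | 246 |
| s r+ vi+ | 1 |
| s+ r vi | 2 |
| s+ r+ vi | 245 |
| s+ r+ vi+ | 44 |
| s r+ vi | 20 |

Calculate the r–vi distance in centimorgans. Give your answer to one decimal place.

The two most frequent reciprocal classes, s+ r+ vi and s r vi+, are the parental types, so the F1 was s+ r+ vi / s r vi+.
The two rarest classes, s+ r vi and s r+ vi+, are the double crossovers. Comparing them with the parentals, only the r allele has switched, so r is the middle locus and the order is vi – r – s.
Crossovers in the vi–r interval produce the single-crossover classes s+ r+ vi+ and s r vi (44 + 59 = 103) plus the double crossovers (3).
RF(vi–r) = (103 + 3) / 636 = 106/636 = 0.1667 → 16.7 centimorgans.

16.7 centimorgans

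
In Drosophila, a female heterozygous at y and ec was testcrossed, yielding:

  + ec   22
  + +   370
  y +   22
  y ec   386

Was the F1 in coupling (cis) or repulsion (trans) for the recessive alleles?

The two most frequent classes are + + (370) and y ec (386); these are the parental (non-recombinant) types.
So the F1 carried + + on one chromosome and y ec on the other — the recessive alleles are on the same chromosome (cis / coupling).

cis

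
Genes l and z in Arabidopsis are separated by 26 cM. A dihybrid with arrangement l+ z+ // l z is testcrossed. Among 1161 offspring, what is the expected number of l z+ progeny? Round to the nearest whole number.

151

A map distance of 26 cM corresponds to a recombination frequency of 0.260.
The F1 is l+ z+ / l z, so l z+ is a recombinant gamete class with expected frequency r/2 = 0.260/2 = 0.1300.
Expected number = 0.1300 × 1161 = 150.93 ≈ 151.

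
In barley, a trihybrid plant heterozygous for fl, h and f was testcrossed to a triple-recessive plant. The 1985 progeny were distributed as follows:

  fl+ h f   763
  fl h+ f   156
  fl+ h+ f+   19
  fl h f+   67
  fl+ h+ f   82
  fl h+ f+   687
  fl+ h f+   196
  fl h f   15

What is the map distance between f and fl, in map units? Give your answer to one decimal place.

The two most frequent reciprocal classes, fl+ h f and fl h+ f+, are the parental types, so the F1 was fl+ h f / fl h+ f+.
The two rarest classes, fl h f and fl+ h+ f+, are the double crossovers. Comparing them with the parentals, only the fl allele has switched, so fl is the middle locus and the order is h – fl – f.
Crossovers in the fl–f interval produce the single-crossover classes fl+ h f+ and fl h+ f (196 + 156 = 352) plus the double crossovers (34).
RF(fl–f) = (352 + 34) / 1985 = 386/1985 = 0.1945 → 19.4 map units.

19.4 map units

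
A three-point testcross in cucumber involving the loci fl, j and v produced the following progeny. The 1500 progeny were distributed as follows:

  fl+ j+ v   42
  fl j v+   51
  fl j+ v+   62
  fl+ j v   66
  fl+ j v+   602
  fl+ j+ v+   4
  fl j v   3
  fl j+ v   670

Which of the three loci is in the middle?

j

The two most frequent reciprocal classes, fl j+ v and fl+ j v+, are the parental types, so the F1 was fl j+ v / fl+ j v+.
The two rarest classes, fl j v and fl+ j+ v+, are the double crossovers. Comparing them with the parentals, only the j allele has switched, so j is the middle locus and the order is fl – j – v.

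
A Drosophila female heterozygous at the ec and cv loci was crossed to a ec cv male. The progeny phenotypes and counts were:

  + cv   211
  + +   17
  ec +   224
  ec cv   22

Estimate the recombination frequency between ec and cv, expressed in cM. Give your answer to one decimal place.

8.2 cM

The two most frequent classes, + cv (211) and ec + (224), are the parental types, so the F1 was + cv / ec +.
The recombinant classes are + + and ec cv: 17 + 22 = 39.
Recombination frequency = 39/474 = 0.0823 ≈ 8.2%, i.e. 8.2 cM.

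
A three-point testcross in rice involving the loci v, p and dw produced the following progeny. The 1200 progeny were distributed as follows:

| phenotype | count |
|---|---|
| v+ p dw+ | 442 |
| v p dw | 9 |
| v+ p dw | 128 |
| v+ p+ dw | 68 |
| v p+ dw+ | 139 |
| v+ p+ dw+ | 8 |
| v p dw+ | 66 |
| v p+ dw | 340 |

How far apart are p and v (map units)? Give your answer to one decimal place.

12.6 map units

The two most frequent reciprocal classes, v+ p dw+ and v p+ dw, are the parental types, so the F1 was v+ p dw+ / v p+ dw.
The two rarest classes, v+ p+ dw+ and v p dw, are the double crossovers. Comparing them with the parentals, only the p allele has switched, so p is the middle locus and the order is dw – p – v.
Crossovers in the p–v interval produce the single-crossover classes v p dw+ and v+ p+ dw (66 + 68 = 134) plus the double crossovers (17).
RF(p–v) = (134 + 17) / 1200 = 151/1200 = 0.1258 → 12.6 map units.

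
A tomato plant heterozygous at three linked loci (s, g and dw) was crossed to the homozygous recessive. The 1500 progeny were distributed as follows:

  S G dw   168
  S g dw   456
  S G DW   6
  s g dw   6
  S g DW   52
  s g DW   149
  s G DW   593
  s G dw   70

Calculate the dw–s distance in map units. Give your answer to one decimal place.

8.9 map units

The two most frequent reciprocal classes, S g dw and s G DW, are the parental types, so the F1 was S g dw / s G DW.
The two rarest classes, s g dw and S G DW, are the double crossovers. Comparing them with the parentals, only the s allele has switched, so s is the middle locus and the order is g – s – dw.
Crossovers in the s–dw interval produce the single-crossover classes S g DW and s G dw (52 + 70 = 122) plus the double crossovers (12).
RF(s–dw) = (122 + 12) / 1500 = 134/1500 = 0.0893 → 8.9 map units.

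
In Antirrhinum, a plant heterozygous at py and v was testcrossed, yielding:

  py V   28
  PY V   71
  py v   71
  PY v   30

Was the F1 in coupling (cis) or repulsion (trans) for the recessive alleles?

The two most frequent classes are PY V (71) and py v (71); these are the parental (non-recombinant) types.
So the F1 carried PY V on one chromosome and py v on the other — the recessive alleles are on the same chromosome (cis / coupling).

cis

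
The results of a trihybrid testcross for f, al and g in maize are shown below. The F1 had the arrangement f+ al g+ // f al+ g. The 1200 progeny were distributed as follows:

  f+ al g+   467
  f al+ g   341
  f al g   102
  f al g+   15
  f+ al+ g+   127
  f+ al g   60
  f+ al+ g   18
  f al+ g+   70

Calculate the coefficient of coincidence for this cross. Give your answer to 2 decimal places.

The two rarest classes, f al g+ and f+ al+ g, are the double crossovers. Comparing them with the parentals, only the f allele has switched, so f is the middle locus and the order is al – f – g.
al–f: (229 + 33)/1200 = 0.2183; f–g: (130 + 33)/1200 = 0.1358.
Expected DCO frequency = 0.2183 × 0.1358 ≈ 0.02965; observed = 33/1200 ≈ 0.02750.
Coefficient of coincidence = 0.02750/0.02965 ≈ 0.93.

0.93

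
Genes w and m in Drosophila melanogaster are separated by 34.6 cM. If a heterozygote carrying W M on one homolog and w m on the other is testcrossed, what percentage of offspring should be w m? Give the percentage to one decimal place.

32.7%

A map distance of 34.6 cM corresponds to a recombination frequency of 0.346.
The F1 is W M / w m, so w m is a parental gamete class with expected frequency (1 − r)/2 = 0.654/2 = 0.3270.
That is 0.3270 = 32.7% of the progeny.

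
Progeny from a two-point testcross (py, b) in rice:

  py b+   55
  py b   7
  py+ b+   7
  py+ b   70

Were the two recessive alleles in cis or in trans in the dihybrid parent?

trans

The two most frequent classes are py+ b (70) and py b+ (55); these are the parental (non-recombinant) types.
So the F1 carried py+ b on one chromosome and py b+ on the other — the recessive alleles are on opposite chromosomes (trans / repulsion).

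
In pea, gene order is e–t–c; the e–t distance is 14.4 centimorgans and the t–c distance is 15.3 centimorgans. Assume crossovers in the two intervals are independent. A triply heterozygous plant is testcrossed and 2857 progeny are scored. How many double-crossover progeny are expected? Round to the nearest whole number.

Map distances give recombination frequencies of 0.144 and 0.153 for the two intervals.
With no interference, expected double-crossover frequency = 0.144 × 0.153 = 0.02203.
Expected number = 0.02203 × 2857 = 62.95 ≈ 63.

63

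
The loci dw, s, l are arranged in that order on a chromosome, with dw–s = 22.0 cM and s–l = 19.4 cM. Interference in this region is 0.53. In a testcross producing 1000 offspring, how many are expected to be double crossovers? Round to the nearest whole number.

20

Map distances give recombination frequencies of 0.220 and 0.194 for the two intervals.
With interference 0.53 (so coincidence = 0.47), expected double-crossover frequency = 0.220 × 0.194 × 0.47 = 0.02006.
Expected number = 0.02006 × 1000 = 20.06 ≈ 20.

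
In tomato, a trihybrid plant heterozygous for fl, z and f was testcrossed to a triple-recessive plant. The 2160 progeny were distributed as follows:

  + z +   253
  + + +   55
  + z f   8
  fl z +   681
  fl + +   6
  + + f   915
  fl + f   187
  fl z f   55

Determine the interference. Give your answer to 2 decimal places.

The two most frequent reciprocal classes, fl z + and + + f, are the parental types, so the F1 was fl z + / + + f.
The two rarest classes, fl + + and + z f, are the double crossovers. Comparing them with the parentals, only the z allele has switched, so z is the middle locus and the order is fl – z – f.
fl–z: (440 + 14)/2160 = 0.2102; z–f: (110 + 14)/2160 = 0.0574.
Expected DCO frequency = 0.2102 × 0.0574 ≈ 0.01207; observed = 14/2160 ≈ 0.00648.
Coefficient of coincidence = 0.00648/0.01207 ≈ 0.54; interference = 1 − 0.54 = 0.46.

0.46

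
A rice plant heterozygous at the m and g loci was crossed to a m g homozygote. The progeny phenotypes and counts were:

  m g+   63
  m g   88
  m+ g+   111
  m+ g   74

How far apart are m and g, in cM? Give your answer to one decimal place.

The two most frequent classes, m+ g+ (111) and m g (88), are the parental types, so the F1 was m+ g+ / m g.
The recombinant classes are m+ g and m g+: 74 + 63 = 137.
Recombination frequency = 137/336 = 0.4077 ≈ 40.8%, i.e. 40.8 cM.

40.8 cM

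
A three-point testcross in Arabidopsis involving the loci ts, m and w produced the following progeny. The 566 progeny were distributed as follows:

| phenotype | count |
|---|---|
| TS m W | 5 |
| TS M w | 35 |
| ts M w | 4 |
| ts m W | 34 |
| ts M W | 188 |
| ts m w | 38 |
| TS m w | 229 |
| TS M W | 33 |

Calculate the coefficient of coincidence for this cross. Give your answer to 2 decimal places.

The two most frequent reciprocal classes, TS m w and ts M W, are the parental types, so the F1 was TS m w / ts M W.
The two rarest classes, TS m W and ts M w, are the double crossovers. Comparing them with the parentals, only the w allele has switched, so w is the middle locus and the order is ts – w – m.
ts–w: (71 + 9)/566 = 0.1413; w–m: (69 + 9)/566 = 0.1378.
Expected DCO frequency = 0.1413 × 0.1378 ≈ 0.01947; observed = 9/566 ≈ 0.01590.
Coefficient of coincidence = 0.01590/0.01947 ≈ 0.82.

0.82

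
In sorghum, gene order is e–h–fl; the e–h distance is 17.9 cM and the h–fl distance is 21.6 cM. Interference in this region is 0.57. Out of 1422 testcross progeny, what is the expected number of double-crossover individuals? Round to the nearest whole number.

24

Map distances give recombination frequencies of 0.179 and 0.216 for the two intervals.
With interference 0.57 (so coincidence = 0.43), expected double-crossover frequency = 0.179 × 0.216 × 0.43 = 0.01663.
Expected number = 0.01663 × 1422 = 23.64 ≈ 24.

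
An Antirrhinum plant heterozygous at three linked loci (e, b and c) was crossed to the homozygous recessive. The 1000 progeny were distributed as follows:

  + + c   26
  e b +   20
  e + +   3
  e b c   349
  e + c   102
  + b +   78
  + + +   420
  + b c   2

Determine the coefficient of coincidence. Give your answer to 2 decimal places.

0.53

The two most frequent reciprocal classes, e b c and + + +, are the parental types, so the F1 was e b c / + + +.
The two rarest classes, + b c and e + +, are the double crossovers. Comparing them with the parentals, only the e allele has switched, so e is the middle locus and the order is b – e – c.
b–e: (180 + 5)/1000 = 0.1850; e–c: (46 + 5)/1000 = 0.0510.
Expected DCO frequency = 0.1850 × 0.0510 ≈ 0.00943; observed = 5/1000 ≈ 0.00500.
Coefficient of coincidence = 0.00500/0.00943 ≈ 0.53.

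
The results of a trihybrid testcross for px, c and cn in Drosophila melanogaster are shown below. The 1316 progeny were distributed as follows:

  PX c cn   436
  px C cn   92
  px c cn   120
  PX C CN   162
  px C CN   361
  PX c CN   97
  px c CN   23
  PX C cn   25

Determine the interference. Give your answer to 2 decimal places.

The two most frequent reciprocal classes, PX c cn and px C CN, are the parental types, so the F1 was PX c cn / px C CN.
The two rarest classes, PX C cn and px c CN, are the double crossovers. Comparing them with the parentals, only the c allele has switched, so c is the middle locus and the order is cn – c – px.
cn–c: (189 + 48)/1316 = 0.1801; c–px: (282 + 48)/1316 = 0.2508.
Expected DCO frequency = 0.1801 × 0.2508 ≈ 0.04517; observed = 48/1316 ≈ 0.03647.
Coefficient of coincidence = 0.03647/0.04517 ≈ 0.81; interference = 1 − 0.81 = 0.19.

0.19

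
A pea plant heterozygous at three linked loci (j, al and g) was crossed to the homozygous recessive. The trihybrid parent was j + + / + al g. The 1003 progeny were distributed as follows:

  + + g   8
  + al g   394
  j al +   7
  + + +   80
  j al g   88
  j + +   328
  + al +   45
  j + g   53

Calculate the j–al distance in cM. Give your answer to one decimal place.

18.2 cM

The two rarest classes, j al + and + + g, are the double crossovers. Comparing them with the parentals, only the al allele has switched, so al is the middle locus and the order is j – al – g.
Crossovers in the j–al interval produce the single-crossover classes + + + and j al g (80 + 88 = 168) plus the double crossovers (15).
RF(j–al) = (168 + 15) / 1003 = 183/1003 = 0.1825 → 18.2 cM.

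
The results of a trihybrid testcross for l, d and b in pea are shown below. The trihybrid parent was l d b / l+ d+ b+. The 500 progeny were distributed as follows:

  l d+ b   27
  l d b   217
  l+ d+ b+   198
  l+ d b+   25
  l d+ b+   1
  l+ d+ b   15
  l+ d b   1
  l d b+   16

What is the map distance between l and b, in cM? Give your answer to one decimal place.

The two rarest classes, l+ d b and l d+ b+, are the double crossovers. Comparing them with the parentals, only the l allele has switched, so l is the middle locus and the order is b – l – d.
Crossovers in the b–l interval produce the single-crossover classes l d b+ and l+ d+ b (16 + 15 = 31) plus the double crossovers (2).
RF(b–l) = (31 + 2) / 500 = 33/500 = 0.0660 → 6.6 cM.

6.6 cM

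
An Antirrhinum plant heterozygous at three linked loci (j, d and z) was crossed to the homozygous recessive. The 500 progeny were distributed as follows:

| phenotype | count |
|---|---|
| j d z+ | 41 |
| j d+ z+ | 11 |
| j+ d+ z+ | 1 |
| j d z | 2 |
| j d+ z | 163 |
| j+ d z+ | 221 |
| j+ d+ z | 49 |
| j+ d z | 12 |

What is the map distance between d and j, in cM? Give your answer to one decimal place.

18.6 cM

The two most frequent reciprocal classes, j d+ z and j+ d z+, are the parental types, so the F1 was j d+ z / j+ d z+.
The two rarest classes, j d z and j+ d+ z+, are the double crossovers. Comparing them with the parentals, only the d allele has switched, so d is the middle locus and the order is j – d – z.
Crossovers in the j–d interval produce the single-crossover classes j+ d+ z and j d z+ (49 + 41 = 90) plus the double crossovers (3).
RF(j–d) = (90 + 3) / 500 = 93/500 = 0.1860 → 18.6 cM.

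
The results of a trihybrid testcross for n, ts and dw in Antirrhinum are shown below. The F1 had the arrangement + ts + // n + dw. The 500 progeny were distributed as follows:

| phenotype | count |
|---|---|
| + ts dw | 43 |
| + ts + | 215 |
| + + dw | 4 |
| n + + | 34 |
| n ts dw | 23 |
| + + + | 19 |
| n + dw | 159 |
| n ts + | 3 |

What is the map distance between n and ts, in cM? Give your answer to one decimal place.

The two rarest classes, n ts + and + + dw, are the double crossovers. Comparing them with the parentals, only the n allele has switched, so n is the middle locus and the order is ts – n – dw.
Crossovers in the ts–n interval produce the single-crossover classes + + + and n ts dw (19 + 23 = 42) plus the double crossovers (7).
RF(ts–n) = (42 + 7) / 500 = 49/500 = 0.0980 → 9.8 cM.

9.8 cM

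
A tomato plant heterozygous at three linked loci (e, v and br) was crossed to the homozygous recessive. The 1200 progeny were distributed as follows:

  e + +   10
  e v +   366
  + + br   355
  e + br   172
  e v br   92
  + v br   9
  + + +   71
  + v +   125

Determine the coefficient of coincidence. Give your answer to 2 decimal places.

0.40

The two most frequent reciprocal classes, + + br and e v +, are the parental types, so the F1 was + + br / e v +.
The two rarest classes, + v br and e + +, are the double crossovers. Comparing them with the parentals, only the v allele has switched, so v is the middle locus and the order is e – v – br.
e–v: (297 + 19)/1200 = 0.2633; v–br: (163 + 19)/1200 = 0.1517.
Expected DCO frequency = 0.2633 × 0.1517 ≈ 0.03994; observed = 19/1200 ≈ 0.01583.
Coefficient of coincidence = 0.01583/0.03994 ≈ 0.40.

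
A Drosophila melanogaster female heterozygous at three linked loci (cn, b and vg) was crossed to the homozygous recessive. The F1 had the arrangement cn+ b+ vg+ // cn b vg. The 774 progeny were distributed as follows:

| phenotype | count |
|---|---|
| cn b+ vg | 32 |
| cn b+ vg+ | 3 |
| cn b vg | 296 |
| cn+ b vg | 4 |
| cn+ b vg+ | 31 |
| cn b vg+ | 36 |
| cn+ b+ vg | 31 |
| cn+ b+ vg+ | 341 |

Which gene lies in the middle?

The two rarest classes, cn b+ vg+ and cn+ b vg, are the double crossovers. Comparing them with the parentals, only the cn allele has switched, so cn is the middle locus and the order is b – cn – vg.

cn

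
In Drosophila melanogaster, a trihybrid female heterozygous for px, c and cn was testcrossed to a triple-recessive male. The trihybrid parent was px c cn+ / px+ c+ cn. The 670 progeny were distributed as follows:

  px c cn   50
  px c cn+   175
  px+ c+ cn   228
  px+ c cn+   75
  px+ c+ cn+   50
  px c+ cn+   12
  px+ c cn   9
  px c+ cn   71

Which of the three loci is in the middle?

The two rarest classes, px c+ cn+ and px+ c cn, are the double crossovers. Comparing them with the parentals, only the c allele has switched, so c is the middle locus and the order is px – c – cn.

c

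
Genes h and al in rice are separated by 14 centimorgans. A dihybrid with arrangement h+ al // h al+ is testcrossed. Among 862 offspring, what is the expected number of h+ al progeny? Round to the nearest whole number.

A map distance of 14 centimorgans corresponds to a recombination frequency of 0.140.
The F1 is h+ al / h al+, so h+ al is a parental gamete class with expected frequency (1 − r)/2 = 0.860/2 = 0.4300.
Expected number = 0.4300 × 862 = 370.66 ≈ 371.

371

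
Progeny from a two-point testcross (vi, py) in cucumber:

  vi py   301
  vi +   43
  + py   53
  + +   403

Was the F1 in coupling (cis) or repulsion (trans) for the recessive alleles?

cis

The two most frequent classes are + + (403) and vi py (301); these are the parental (non-recombinant) types.
So the F1 carried + + on one chromosome and vi py on the other — the recessive alleles are on the same chromosome (cis / coupling).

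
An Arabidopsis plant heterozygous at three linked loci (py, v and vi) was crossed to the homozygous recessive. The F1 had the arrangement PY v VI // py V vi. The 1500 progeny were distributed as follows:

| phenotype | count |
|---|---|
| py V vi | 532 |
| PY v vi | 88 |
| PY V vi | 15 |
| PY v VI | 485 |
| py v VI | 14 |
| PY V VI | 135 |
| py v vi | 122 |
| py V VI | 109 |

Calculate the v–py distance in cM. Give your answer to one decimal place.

19.1 cM

The two rarest classes, py v VI and PY V vi, are the double crossovers. Comparing them with the parentals, only the py allele has switched, so py is the middle locus and the order is v – py – vi.
Crossovers in the v–py interval produce the single-crossover classes PY V VI and py v vi (135 + 122 = 257) plus the double crossovers (29).
RF(v–py) = (257 + 29) / 1500 = 286/1500 = 0.1907 → 19.1 cM.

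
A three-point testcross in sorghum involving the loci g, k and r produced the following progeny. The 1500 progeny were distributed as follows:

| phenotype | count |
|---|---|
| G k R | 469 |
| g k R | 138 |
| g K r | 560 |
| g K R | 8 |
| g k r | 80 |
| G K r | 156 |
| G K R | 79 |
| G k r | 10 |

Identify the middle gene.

r

The two most frequent reciprocal classes, G k R and g K r, are the parental types, so the F1 was G k R / g K r.
The two rarest classes, G k r and g K R, are the double crossovers. Comparing them with the parentals, only the r allele has switched, so r is the middle locus and the order is k – r – g.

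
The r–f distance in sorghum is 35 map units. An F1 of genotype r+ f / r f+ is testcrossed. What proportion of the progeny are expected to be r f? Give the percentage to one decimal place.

17.5%

A map distance of 35 map units corresponds to a recombination frequency of 0.350.
The F1 is r+ f / r f+, so r f is a recombinant gamete class with expected frequency r/2 = 0.350/2 = 0.1750.
That is 0.1750 = 17.5% of the progeny.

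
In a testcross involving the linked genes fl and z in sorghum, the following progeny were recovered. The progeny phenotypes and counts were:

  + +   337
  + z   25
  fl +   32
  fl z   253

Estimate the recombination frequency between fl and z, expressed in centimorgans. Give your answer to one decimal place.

The two most frequent classes, + + (337) and fl z (253), are the parental types, so the F1 was + + / fl z.
The recombinant classes are + z and fl +: 25 + 32 = 57.
Recombination frequency = 57/647 = 0.0881 ≈ 8.8%, i.e. 8.8 centimorgans.

8.8 centimorgans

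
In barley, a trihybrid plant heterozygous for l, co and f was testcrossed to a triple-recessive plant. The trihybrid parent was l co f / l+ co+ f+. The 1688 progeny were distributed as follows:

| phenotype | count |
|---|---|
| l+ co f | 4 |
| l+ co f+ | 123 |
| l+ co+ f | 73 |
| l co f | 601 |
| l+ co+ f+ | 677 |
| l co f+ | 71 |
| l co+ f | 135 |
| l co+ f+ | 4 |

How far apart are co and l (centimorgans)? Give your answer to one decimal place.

The two rarest classes, l+ co f and l co+ f+, are the double crossovers. Comparing them with the parentals, only the l allele has switched, so l is the middle locus and the order is co – l – f.
Crossovers in the co–l interval produce the single-crossover classes l co+ f and l+ co f+ (135 + 123 = 258) plus the double crossovers (8).
RF(co–l) = (258 + 8) / 1688 = 266/1688 = 0.1576 → 15.8 centimorgans.

15.8 centimorgans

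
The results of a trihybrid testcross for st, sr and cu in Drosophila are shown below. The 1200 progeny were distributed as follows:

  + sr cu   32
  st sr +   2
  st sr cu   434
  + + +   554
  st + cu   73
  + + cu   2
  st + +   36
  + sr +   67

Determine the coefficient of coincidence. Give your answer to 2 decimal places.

0.46

The two most frequent reciprocal classes, + + + and st sr cu, are the parental types, so the F1 was + + + / st sr cu.
The two rarest classes, + + cu and st sr +, are the double crossovers. Comparing them with the parentals, only the cu allele has switched, so cu is the middle locus and the order is sr – cu – st.
sr–cu: (140 + 4)/1200 = 0.1200; cu–st: (68 + 4)/1200 = 0.0600.
Expected DCO frequency = 0.1200 × 0.0600 ≈ 0.00720; observed = 4/1200 ≈ 0.00333.
Coefficient of coincidence = 0.00333/0.00720 ≈ 0.46.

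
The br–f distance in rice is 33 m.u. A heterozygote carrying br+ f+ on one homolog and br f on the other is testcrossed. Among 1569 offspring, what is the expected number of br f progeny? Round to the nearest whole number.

A map distance of 33 m.u. corresponds to a recombination frequency of 0.330.
The F1 is br+ f+ / br f, so br f is a parental gamete class with expected frequency (1 − r)/2 = 0.670/2 = 0.3350.
Expected number = 0.3350 × 1569 = 525.61 ≈ 526.

526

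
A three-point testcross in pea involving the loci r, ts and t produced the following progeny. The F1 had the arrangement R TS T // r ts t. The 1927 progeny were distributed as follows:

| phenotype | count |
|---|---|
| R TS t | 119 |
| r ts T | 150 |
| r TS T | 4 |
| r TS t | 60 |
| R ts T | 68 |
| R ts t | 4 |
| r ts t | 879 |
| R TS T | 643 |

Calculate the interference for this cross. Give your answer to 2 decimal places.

0.59

The two rarest classes, r TS T and R ts t, are the double crossovers. Comparing them with the parentals, only the r allele has switched, so r is the middle locus and the order is ts – r – t.
ts–r: (128 + 8)/1927 = 0.0706; r–t: (269 + 8)/1927 = 0.1437.
Expected DCO frequency = 0.0706 × 0.1437 ≈ 0.01015; observed = 8/1927 ≈ 0.00415.
Coefficient of coincidence = 0.00415/0.01015 ≈ 0.41; interference = 1 − 0.41 = 0.59.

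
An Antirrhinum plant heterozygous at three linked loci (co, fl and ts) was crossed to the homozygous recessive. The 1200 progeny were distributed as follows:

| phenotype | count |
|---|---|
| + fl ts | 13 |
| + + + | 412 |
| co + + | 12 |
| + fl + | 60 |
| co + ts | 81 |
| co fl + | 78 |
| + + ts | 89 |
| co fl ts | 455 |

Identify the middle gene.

co

The two most frequent reciprocal classes, co fl ts and + + +, are the parental types, so the F1 was co fl ts / + + +.
The two rarest classes, + fl ts and co + +, are the double crossovers. Comparing them with the parentals, only the co allele has switched, so co is the middle locus and the order is fl – co – ts.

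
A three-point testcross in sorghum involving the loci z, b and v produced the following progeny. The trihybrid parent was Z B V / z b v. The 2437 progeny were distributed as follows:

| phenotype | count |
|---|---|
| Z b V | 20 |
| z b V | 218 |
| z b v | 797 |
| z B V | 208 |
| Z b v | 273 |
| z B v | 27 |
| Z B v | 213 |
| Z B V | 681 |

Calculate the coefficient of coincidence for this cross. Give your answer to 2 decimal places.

The two rarest classes, Z b V and z B v, are the double crossovers. Comparing them with the parentals, only the b allele has switched, so b is the middle locus and the order is v – b – z.
v–b: (431 + 47)/2437 = 0.1961; b–z: (481 + 47)/2437 = 0.2167.
Expected DCO frequency = 0.1961 × 0.2167 ≈ 0.04249; observed = 47/2437 ≈ 0.01929.
Coefficient of coincidence = 0.01929/0.04249 ≈ 0.45.

0.45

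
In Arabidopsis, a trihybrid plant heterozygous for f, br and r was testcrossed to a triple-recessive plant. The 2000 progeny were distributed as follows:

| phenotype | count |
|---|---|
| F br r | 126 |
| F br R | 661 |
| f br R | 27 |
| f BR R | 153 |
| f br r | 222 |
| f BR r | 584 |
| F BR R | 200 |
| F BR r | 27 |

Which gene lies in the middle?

The two most frequent reciprocal classes, F br R and f BR r, are the parental types, so the F1 was F br R / f BR r.
The two rarest classes, f br R and F BR r, are the double crossovers. Comparing them with the parentals, only the f allele has switched, so f is the middle locus and the order is br – f – r.

f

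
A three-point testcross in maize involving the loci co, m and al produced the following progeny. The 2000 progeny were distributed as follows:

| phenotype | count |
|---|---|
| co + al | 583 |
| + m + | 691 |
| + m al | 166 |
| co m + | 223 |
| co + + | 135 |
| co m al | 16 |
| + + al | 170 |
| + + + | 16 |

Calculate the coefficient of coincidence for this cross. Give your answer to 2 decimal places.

0.45

The two most frequent reciprocal classes, + m + and co + al, are the parental types, so the F1 was + m + / co + al.
The two rarest classes, + + + and co m al, are the double crossovers. Comparing them with the parentals, only the m allele has switched, so m is the middle locus and the order is al – m – co.
al–m: (301 + 32)/2000 = 0.1665; m–co: (393 + 32)/2000 = 0.2125.
Expected DCO frequency = 0.1665 × 0.2125 ≈ 0.03538; observed = 32/2000 ≈ 0.01600.
Coefficient of coincidence = 0.01600/0.03538 ≈ 0.45.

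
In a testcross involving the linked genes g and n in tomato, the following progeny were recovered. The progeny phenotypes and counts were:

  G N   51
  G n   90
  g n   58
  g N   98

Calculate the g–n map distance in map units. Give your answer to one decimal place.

36.7 map units

The two most frequent classes, G n (90) and g N (98), are the parental types, so the F1 was G n / g N.
The recombinant classes are G N and g n: 51 + 58 = 109.
Recombination frequency = 109/297 = 0.3670 ≈ 36.7%, i.e. 36.7 map units.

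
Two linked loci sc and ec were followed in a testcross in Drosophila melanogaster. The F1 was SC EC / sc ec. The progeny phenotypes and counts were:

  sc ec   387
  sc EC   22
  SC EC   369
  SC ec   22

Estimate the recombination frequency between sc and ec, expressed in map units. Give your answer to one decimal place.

The recombinant classes are SC ec and sc EC: 22 + 22 = 44.
Recombination frequency = 44/800 = 0.0550 ≈ 5.5%, i.e. 5.5 map units.

5.5 map units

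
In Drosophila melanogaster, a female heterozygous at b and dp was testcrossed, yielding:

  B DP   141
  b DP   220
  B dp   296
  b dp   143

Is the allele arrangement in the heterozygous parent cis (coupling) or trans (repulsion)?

trans

The two most frequent classes are B dp (296) and b DP (220); these are the parental (non-recombinant) types.
So the F1 carried B dp on one chromosome and b DP on the other — the recessive alleles are on opposite chromosomes (trans / repulsion).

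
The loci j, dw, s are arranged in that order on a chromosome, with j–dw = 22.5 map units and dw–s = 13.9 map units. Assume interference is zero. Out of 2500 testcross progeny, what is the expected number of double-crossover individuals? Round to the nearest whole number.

78

Map distances give recombination frequencies of 0.225 and 0.139 for the two intervals.
With no interference, expected double-crossover frequency = 0.225 × 0.139 = 0.03128.
Expected number = 0.03128 × 2500 = 78.19 ≈ 78.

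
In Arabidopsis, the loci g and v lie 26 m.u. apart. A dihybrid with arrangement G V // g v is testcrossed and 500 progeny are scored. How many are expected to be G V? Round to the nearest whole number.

A map distance of 26 m.u. corresponds to a recombination frequency of 0.260.
The F1 is G V / g v, so G V is a parental gamete class with expected frequency (1 − r)/2 = 0.740/2 = 0.3700.
Expected number = 0.3700 × 500 = 185.00 ≈ 185.

185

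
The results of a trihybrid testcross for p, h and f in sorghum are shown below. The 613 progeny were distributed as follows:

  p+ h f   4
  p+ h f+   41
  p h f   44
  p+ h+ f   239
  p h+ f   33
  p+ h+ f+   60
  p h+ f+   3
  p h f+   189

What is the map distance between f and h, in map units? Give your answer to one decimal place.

18.1 map units

The two most frequent reciprocal classes, p+ h+ f and p h f+, are the parental types, so the F1 was p+ h+ f / p h f+.
The two rarest classes, p+ h f and p h+ f+, are the double crossovers. Comparing them with the parentals, only the h allele has switched, so h is the middle locus and the order is f – h – p.
Crossovers in the f–h interval produce the single-crossover classes p+ h+ f+ and p h f (60 + 44 = 104) plus the double crossovers (7).
RF(f–h) = (104 + 7) / 613 = 111/613 = 0.1811 → 18.1 map units.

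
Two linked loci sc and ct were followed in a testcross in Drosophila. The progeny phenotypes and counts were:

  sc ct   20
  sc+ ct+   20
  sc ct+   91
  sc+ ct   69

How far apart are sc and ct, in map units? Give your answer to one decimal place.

The two most frequent classes, sc+ ct (69) and sc ct+ (91), are the parental types, so the F1 was sc+ ct / sc ct+.
The recombinant classes are sc+ ct+ and sc ct: 20 + 20 = 40.
Recombination frequency = 40/200 = 0.2000 ≈ 20.0%, i.e. 20.0 map units.

20.0 map units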